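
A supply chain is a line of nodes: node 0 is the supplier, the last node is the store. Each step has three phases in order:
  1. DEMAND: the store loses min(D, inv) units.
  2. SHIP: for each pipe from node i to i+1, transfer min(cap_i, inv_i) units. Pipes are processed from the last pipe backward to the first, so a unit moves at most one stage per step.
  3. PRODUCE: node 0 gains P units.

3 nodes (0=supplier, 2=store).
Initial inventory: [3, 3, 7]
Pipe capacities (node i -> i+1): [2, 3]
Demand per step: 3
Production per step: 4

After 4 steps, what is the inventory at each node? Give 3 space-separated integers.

Step 1: demand=3,sold=3 ship[1->2]=3 ship[0->1]=2 prod=4 -> inv=[5 2 7]
Step 2: demand=3,sold=3 ship[1->2]=2 ship[0->1]=2 prod=4 -> inv=[7 2 6]
Step 3: demand=3,sold=3 ship[1->2]=2 ship[0->1]=2 prod=4 -> inv=[9 2 5]
Step 4: demand=3,sold=3 ship[1->2]=2 ship[0->1]=2 prod=4 -> inv=[11 2 4]

11 2 4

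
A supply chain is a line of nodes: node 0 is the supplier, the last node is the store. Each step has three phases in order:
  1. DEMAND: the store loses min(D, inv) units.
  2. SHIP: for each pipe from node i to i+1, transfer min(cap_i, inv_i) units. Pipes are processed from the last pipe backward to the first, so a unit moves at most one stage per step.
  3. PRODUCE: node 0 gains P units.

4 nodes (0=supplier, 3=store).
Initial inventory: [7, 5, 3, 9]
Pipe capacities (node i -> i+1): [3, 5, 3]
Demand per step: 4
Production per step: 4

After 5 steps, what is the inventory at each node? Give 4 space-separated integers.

Step 1: demand=4,sold=4 ship[2->3]=3 ship[1->2]=5 ship[0->1]=3 prod=4 -> inv=[8 3 5 8]
Step 2: demand=4,sold=4 ship[2->3]=3 ship[1->2]=3 ship[0->1]=3 prod=4 -> inv=[9 3 5 7]
Step 3: demand=4,sold=4 ship[2->3]=3 ship[1->2]=3 ship[0->1]=3 prod=4 -> inv=[10 3 5 6]
Step 4: demand=4,sold=4 ship[2->3]=3 ship[1->2]=3 ship[0->1]=3 prod=4 -> inv=[11 3 5 5]
Step 5: demand=4,sold=4 ship[2->3]=3 ship[1->2]=3 ship[0->1]=3 prod=4 -> inv=[12 3 5 4]

12 3 5 4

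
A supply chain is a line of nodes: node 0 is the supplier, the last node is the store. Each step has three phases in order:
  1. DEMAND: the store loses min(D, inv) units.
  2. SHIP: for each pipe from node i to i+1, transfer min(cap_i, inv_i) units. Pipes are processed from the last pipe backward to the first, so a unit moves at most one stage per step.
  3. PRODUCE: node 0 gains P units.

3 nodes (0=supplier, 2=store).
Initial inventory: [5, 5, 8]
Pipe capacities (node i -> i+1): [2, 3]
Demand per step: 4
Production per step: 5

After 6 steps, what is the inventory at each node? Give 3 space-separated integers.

Step 1: demand=4,sold=4 ship[1->2]=3 ship[0->1]=2 prod=5 -> inv=[8 4 7]
Step 2: demand=4,sold=4 ship[1->2]=3 ship[0->1]=2 prod=5 -> inv=[11 3 6]
Step 3: demand=4,sold=4 ship[1->2]=3 ship[0->1]=2 prod=5 -> inv=[14 2 5]
Step 4: demand=4,sold=4 ship[1->2]=2 ship[0->1]=2 prod=5 -> inv=[17 2 3]
Step 5: demand=4,sold=3 ship[1->2]=2 ship[0->1]=2 prod=5 -> inv=[20 2 2]
Step 6: demand=4,sold=2 ship[1->2]=2 ship[0->1]=2 prod=5 -> inv=[23 2 2]

23 2 2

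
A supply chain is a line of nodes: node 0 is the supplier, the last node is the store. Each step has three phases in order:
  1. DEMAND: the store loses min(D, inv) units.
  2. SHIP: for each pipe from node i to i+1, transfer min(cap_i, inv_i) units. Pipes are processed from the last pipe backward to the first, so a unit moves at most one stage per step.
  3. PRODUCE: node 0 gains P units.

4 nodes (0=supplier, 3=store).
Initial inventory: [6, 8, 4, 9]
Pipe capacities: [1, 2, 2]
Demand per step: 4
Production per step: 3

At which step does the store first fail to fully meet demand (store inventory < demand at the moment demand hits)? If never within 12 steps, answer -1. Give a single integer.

Step 1: demand=4,sold=4 ship[2->3]=2 ship[1->2]=2 ship[0->1]=1 prod=3 -> [8 7 4 7]
Step 2: demand=4,sold=4 ship[2->3]=2 ship[1->2]=2 ship[0->1]=1 prod=3 -> [10 6 4 5]
Step 3: demand=4,sold=4 ship[2->3]=2 ship[1->2]=2 ship[0->1]=1 prod=3 -> [12 5 4 3]
Step 4: demand=4,sold=3 ship[2->3]=2 ship[1->2]=2 ship[0->1]=1 prod=3 -> [14 4 4 2]
Step 5: demand=4,sold=2 ship[2->3]=2 ship[1->2]=2 ship[0->1]=1 prod=3 -> [16 3 4 2]
Step 6: demand=4,sold=2 ship[2->3]=2 ship[1->2]=2 ship[0->1]=1 prod=3 -> [18 2 4 2]
Step 7: demand=4,sold=2 ship[2->3]=2 ship[1->2]=2 ship[0->1]=1 prod=3 -> [20 1 4 2]
Step 8: demand=4,sold=2 ship[2->3]=2 ship[1->2]=1 ship[0->1]=1 prod=3 -> [22 1 3 2]
Step 9: demand=4,sold=2 ship[2->3]=2 ship[1->2]=1 ship[0->1]=1 prod=3 -> [24 1 2 2]
Step 10: demand=4,sold=2 ship[2->3]=2 ship[1->2]=1 ship[0->1]=1 prod=3 -> [26 1 1 2]
Step 11: demand=4,sold=2 ship[2->3]=1 ship[1->2]=1 ship[0->1]=1 prod=3 -> [28 1 1 1]
Step 12: demand=4,sold=1 ship[2->3]=1 ship[1->2]=1 ship[0->1]=1 prod=3 -> [30 1 1 1]
First stockout at step 4

4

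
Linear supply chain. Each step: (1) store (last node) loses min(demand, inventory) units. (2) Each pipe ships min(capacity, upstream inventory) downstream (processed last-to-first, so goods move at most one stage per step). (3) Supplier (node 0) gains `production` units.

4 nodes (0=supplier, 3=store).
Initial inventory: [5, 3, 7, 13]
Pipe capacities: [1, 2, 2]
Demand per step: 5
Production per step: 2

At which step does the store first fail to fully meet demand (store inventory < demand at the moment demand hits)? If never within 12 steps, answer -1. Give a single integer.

Step 1: demand=5,sold=5 ship[2->3]=2 ship[1->2]=2 ship[0->1]=1 prod=2 -> [6 2 7 10]
Step 2: demand=5,sold=5 ship[2->3]=2 ship[1->2]=2 ship[0->1]=1 prod=2 -> [7 1 7 7]
Step 3: demand=5,sold=5 ship[2->3]=2 ship[1->2]=1 ship[0->1]=1 prod=2 -> [8 1 6 4]
Step 4: demand=5,sold=4 ship[2->3]=2 ship[1->2]=1 ship[0->1]=1 prod=2 -> [9 1 5 2]
Step 5: demand=5,sold=2 ship[2->3]=2 ship[1->2]=1 ship[0->1]=1 prod=2 -> [10 1 4 2]
Step 6: demand=5,sold=2 ship[2->3]=2 ship[1->2]=1 ship[0->1]=1 prod=2 -> [11 1 3 2]
Step 7: demand=5,sold=2 ship[2->3]=2 ship[1->2]=1 ship[0->1]=1 prod=2 -> [12 1 2 2]
Step 8: demand=5,sold=2 ship[2->3]=2 ship[1->2]=1 ship[0->1]=1 prod=2 -> [13 1 1 2]
Step 9: demand=5,sold=2 ship[2->3]=1 ship[1->2]=1 ship[0->1]=1 prod=2 -> [14 1 1 1]
Step 10: demand=5,sold=1 ship[2->3]=1 ship[1->2]=1 ship[0->1]=1 prod=2 -> [15 1 1 1]
Step 11: demand=5,sold=1 ship[2->3]=1 ship[1->2]=1 ship[0->1]=1 prod=2 -> [16 1 1 1]
Step 12: demand=5,sold=1 ship[2->3]=1 ship[1->2]=1 ship[0->1]=1 prod=2 -> [17 1 1 1]
First stockout at step 4

4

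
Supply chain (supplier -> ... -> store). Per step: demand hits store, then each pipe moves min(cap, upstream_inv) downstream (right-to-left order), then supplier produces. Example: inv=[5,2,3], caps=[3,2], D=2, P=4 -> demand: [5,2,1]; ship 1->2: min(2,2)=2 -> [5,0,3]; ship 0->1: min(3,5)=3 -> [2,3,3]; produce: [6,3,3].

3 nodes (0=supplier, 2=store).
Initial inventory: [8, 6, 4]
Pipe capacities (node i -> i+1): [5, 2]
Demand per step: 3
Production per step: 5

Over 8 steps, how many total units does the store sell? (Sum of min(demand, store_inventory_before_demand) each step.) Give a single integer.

Answer: 18

Derivation:
Step 1: sold=3 (running total=3) -> [8 9 3]
Step 2: sold=3 (running total=6) -> [8 12 2]
Step 3: sold=2 (running total=8) -> [8 15 2]
Step 4: sold=2 (running total=10) -> [8 18 2]
Step 5: sold=2 (running total=12) -> [8 21 2]
Step 6: sold=2 (running total=14) -> [8 24 2]
Step 7: sold=2 (running total=16) -> [8 27 2]
Step 8: sold=2 (running total=18) -> [8 30 2]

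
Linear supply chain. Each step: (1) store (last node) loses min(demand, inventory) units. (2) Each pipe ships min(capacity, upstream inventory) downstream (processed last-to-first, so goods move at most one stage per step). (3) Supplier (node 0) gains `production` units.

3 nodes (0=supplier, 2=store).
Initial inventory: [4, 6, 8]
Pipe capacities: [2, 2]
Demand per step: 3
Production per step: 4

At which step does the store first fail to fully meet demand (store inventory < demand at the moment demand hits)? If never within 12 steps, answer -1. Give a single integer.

Step 1: demand=3,sold=3 ship[1->2]=2 ship[0->1]=2 prod=4 -> [6 6 7]
Step 2: demand=3,sold=3 ship[1->2]=2 ship[0->1]=2 prod=4 -> [8 6 6]
Step 3: demand=3,sold=3 ship[1->2]=2 ship[0->1]=2 prod=4 -> [10 6 5]
Step 4: demand=3,sold=3 ship[1->2]=2 ship[0->1]=2 prod=4 -> [12 6 4]
Step 5: demand=3,sold=3 ship[1->2]=2 ship[0->1]=2 prod=4 -> [14 6 3]
Step 6: demand=3,sold=3 ship[1->2]=2 ship[0->1]=2 prod=4 -> [16 6 2]
Step 7: demand=3,sold=2 ship[1->2]=2 ship[0->1]=2 prod=4 -> [18 6 2]
Step 8: demand=3,sold=2 ship[1->2]=2 ship[0->1]=2 prod=4 -> [20 6 2]
Step 9: demand=3,sold=2 ship[1->2]=2 ship[0->1]=2 prod=4 -> [22 6 2]
Step 10: demand=3,sold=2 ship[1->2]=2 ship[0->1]=2 prod=4 -> [24 6 2]
Step 11: demand=3,sold=2 ship[1->2]=2 ship[0->1]=2 prod=4 -> [26 6 2]
Step 12: demand=3,sold=2 ship[1->2]=2 ship[0->1]=2 prod=4 -> [28 6 2]
First stockout at step 7

7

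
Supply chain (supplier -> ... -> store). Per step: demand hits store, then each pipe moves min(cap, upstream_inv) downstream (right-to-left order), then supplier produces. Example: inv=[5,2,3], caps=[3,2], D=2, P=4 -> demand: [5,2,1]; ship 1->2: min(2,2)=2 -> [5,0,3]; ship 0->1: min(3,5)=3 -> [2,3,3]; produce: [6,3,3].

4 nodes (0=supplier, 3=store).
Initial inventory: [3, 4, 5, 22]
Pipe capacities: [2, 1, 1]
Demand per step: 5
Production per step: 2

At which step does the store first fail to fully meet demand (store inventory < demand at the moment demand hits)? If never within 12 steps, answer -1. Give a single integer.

Step 1: demand=5,sold=5 ship[2->3]=1 ship[1->2]=1 ship[0->1]=2 prod=2 -> [3 5 5 18]
Step 2: demand=5,sold=5 ship[2->3]=1 ship[1->2]=1 ship[0->1]=2 prod=2 -> [3 6 5 14]
Step 3: demand=5,sold=5 ship[2->3]=1 ship[1->2]=1 ship[0->1]=2 prod=2 -> [3 7 5 10]
Step 4: demand=5,sold=5 ship[2->3]=1 ship[1->2]=1 ship[0->1]=2 prod=2 -> [3 8 5 6]
Step 5: demand=5,sold=5 ship[2->3]=1 ship[1->2]=1 ship[0->1]=2 prod=2 -> [3 9 5 2]
Step 6: demand=5,sold=2 ship[2->3]=1 ship[1->2]=1 ship[0->1]=2 prod=2 -> [3 10 5 1]
Step 7: demand=5,sold=1 ship[2->3]=1 ship[1->2]=1 ship[0->1]=2 prod=2 -> [3 11 5 1]
Step 8: demand=5,sold=1 ship[2->3]=1 ship[1->2]=1 ship[0->1]=2 prod=2 -> [3 12 5 1]
Step 9: demand=5,sold=1 ship[2->3]=1 ship[1->2]=1 ship[0->1]=2 prod=2 -> [3 13 5 1]
Step 10: demand=5,sold=1 ship[2->3]=1 ship[1->2]=1 ship[0->1]=2 prod=2 -> [3 14 5 1]
Step 11: demand=5,sold=1 ship[2->3]=1 ship[1->2]=1 ship[0->1]=2 prod=2 -> [3 15 5 1]
Step 12: demand=5,sold=1 ship[2->3]=1 ship[1->2]=1 ship[0->1]=2 prod=2 -> [3 16 5 1]
First stockout at step 6

6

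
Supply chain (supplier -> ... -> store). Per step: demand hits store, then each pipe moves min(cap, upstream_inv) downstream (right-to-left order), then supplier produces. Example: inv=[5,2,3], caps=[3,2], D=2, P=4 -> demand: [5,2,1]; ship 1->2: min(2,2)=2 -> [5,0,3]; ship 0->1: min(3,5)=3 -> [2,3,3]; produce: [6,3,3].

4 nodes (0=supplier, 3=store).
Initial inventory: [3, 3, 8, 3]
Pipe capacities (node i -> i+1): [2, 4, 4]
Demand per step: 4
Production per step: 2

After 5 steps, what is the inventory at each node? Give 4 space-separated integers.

Step 1: demand=4,sold=3 ship[2->3]=4 ship[1->2]=3 ship[0->1]=2 prod=2 -> inv=[3 2 7 4]
Step 2: demand=4,sold=4 ship[2->3]=4 ship[1->2]=2 ship[0->1]=2 prod=2 -> inv=[3 2 5 4]
Step 3: demand=4,sold=4 ship[2->3]=4 ship[1->2]=2 ship[0->1]=2 prod=2 -> inv=[3 2 3 4]
Step 4: demand=4,sold=4 ship[2->3]=3 ship[1->2]=2 ship[0->1]=2 prod=2 -> inv=[3 2 2 3]
Step 5: demand=4,sold=3 ship[2->3]=2 ship[1->2]=2 ship[0->1]=2 prod=2 -> inv=[3 2 2 2]

3 2 2 2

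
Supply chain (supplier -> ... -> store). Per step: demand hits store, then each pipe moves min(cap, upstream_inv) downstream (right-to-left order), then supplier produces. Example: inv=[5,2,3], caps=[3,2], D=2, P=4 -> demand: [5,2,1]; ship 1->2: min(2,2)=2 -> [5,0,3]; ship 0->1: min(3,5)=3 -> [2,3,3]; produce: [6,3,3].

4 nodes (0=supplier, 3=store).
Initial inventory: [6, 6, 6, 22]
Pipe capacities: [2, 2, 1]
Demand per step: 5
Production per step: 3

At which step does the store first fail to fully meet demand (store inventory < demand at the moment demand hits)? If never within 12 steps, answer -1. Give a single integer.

Step 1: demand=5,sold=5 ship[2->3]=1 ship[1->2]=2 ship[0->1]=2 prod=3 -> [7 6 7 18]
Step 2: demand=5,sold=5 ship[2->3]=1 ship[1->2]=2 ship[0->1]=2 prod=3 -> [8 6 8 14]
Step 3: demand=5,sold=5 ship[2->3]=1 ship[1->2]=2 ship[0->1]=2 prod=3 -> [9 6 9 10]
Step 4: demand=5,sold=5 ship[2->3]=1 ship[1->2]=2 ship[0->1]=2 prod=3 -> [10 6 10 6]
Step 5: demand=5,sold=5 ship[2->3]=1 ship[1->2]=2 ship[0->1]=2 prod=3 -> [11 6 11 2]
Step 6: demand=5,sold=2 ship[2->3]=1 ship[1->2]=2 ship[0->1]=2 prod=3 -> [12 6 12 1]
Step 7: demand=5,sold=1 ship[2->3]=1 ship[1->2]=2 ship[0->1]=2 prod=3 -> [13 6 13 1]
Step 8: demand=5,sold=1 ship[2->3]=1 ship[1->2]=2 ship[0->1]=2 prod=3 -> [14 6 14 1]
Step 9: demand=5,sold=1 ship[2->3]=1 ship[1->2]=2 ship[0->1]=2 prod=3 -> [15 6 15 1]
Step 10: demand=5,sold=1 ship[2->3]=1 ship[1->2]=2 ship[0->1]=2 prod=3 -> [16 6 16 1]
Step 11: demand=5,sold=1 ship[2->3]=1 ship[1->2]=2 ship[0->1]=2 prod=3 -> [17 6 17 1]
Step 12: demand=5,sold=1 ship[2->3]=1 ship[1->2]=2 ship[0->1]=2 prod=3 -> [18 6 18 1]
First stockout at step 6

6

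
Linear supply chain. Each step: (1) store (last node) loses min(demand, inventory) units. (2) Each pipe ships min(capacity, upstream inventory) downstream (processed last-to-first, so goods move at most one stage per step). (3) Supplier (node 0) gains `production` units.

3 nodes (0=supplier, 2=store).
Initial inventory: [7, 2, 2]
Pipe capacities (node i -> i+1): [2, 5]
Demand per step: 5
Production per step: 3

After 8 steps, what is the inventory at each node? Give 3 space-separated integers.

Step 1: demand=5,sold=2 ship[1->2]=2 ship[0->1]=2 prod=3 -> inv=[8 2 2]
Step 2: demand=5,sold=2 ship[1->2]=2 ship[0->1]=2 prod=3 -> inv=[9 2 2]
Step 3: demand=5,sold=2 ship[1->2]=2 ship[0->1]=2 prod=3 -> inv=[10 2 2]
Step 4: demand=5,sold=2 ship[1->2]=2 ship[0->1]=2 prod=3 -> inv=[11 2 2]
Step 5: demand=5,sold=2 ship[1->2]=2 ship[0->1]=2 prod=3 -> inv=[12 2 2]
Step 6: demand=5,sold=2 ship[1->2]=2 ship[0->1]=2 prod=3 -> inv=[13 2 2]
Step 7: demand=5,sold=2 ship[1->2]=2 ship[0->1]=2 prod=3 -> inv=[14 2 2]
Step 8: demand=5,sold=2 ship[1->2]=2 ship[0->1]=2 prod=3 -> inv=[15 2 2]

15 2 2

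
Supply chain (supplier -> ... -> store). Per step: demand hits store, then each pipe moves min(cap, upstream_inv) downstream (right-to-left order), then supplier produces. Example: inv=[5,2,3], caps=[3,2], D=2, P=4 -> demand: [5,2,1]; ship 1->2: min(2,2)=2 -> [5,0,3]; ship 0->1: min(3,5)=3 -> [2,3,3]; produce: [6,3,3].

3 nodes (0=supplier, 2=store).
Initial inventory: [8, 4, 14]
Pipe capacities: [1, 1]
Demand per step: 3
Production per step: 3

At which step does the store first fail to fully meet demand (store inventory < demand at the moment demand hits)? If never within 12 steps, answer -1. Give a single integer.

Step 1: demand=3,sold=3 ship[1->2]=1 ship[0->1]=1 prod=3 -> [10 4 12]
Step 2: demand=3,sold=3 ship[1->2]=1 ship[0->1]=1 prod=3 -> [12 4 10]
Step 3: demand=3,sold=3 ship[1->2]=1 ship[0->1]=1 prod=3 -> [14 4 8]
Step 4: demand=3,sold=3 ship[1->2]=1 ship[0->1]=1 prod=3 -> [16 4 6]
Step 5: demand=3,sold=3 ship[1->2]=1 ship[0->1]=1 prod=3 -> [18 4 4]
Step 6: demand=3,sold=3 ship[1->2]=1 ship[0->1]=1 prod=3 -> [20 4 2]
Step 7: demand=3,sold=2 ship[1->2]=1 ship[0->1]=1 prod=3 -> [22 4 1]
Step 8: demand=3,sold=1 ship[1->2]=1 ship[0->1]=1 prod=3 -> [24 4 1]
Step 9: demand=3,sold=1 ship[1->2]=1 ship[0->1]=1 prod=3 -> [26 4 1]
Step 10: demand=3,sold=1 ship[1->2]=1 ship[0->1]=1 prod=3 -> [28 4 1]
Step 11: demand=3,sold=1 ship[1->2]=1 ship[0->1]=1 prod=3 -> [30 4 1]
Step 12: demand=3,sold=1 ship[1->2]=1 ship[0->1]=1 prod=3 -> [32 4 1]
First stockout at step 7

7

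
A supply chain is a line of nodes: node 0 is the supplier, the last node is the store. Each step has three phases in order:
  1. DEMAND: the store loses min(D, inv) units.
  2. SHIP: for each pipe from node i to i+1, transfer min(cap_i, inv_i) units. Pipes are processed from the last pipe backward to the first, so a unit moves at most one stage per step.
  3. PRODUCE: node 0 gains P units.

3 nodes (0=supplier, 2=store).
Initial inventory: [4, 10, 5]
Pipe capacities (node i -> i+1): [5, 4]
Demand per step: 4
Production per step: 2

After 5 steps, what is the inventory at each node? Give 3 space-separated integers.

Step 1: demand=4,sold=4 ship[1->2]=4 ship[0->1]=4 prod=2 -> inv=[2 10 5]
Step 2: demand=4,sold=4 ship[1->2]=4 ship[0->1]=2 prod=2 -> inv=[2 8 5]
Step 3: demand=4,sold=4 ship[1->2]=4 ship[0->1]=2 prod=2 -> inv=[2 6 5]
Step 4: demand=4,sold=4 ship[1->2]=4 ship[0->1]=2 prod=2 -> inv=[2 4 5]
Step 5: demand=4,sold=4 ship[1->2]=4 ship[0->1]=2 prod=2 -> inv=[2 2 5]

2 2 5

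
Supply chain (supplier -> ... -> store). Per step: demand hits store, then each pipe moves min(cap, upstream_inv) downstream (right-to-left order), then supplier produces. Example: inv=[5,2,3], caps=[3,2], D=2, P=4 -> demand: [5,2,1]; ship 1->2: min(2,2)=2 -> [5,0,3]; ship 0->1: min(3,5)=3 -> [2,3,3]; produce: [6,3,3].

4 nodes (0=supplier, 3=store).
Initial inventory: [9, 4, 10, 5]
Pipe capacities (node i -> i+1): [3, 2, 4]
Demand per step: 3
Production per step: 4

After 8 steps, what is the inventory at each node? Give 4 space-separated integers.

Step 1: demand=3,sold=3 ship[2->3]=4 ship[1->2]=2 ship[0->1]=3 prod=4 -> inv=[10 5 8 6]
Step 2: demand=3,sold=3 ship[2->3]=4 ship[1->2]=2 ship[0->1]=3 prod=4 -> inv=[11 6 6 7]
Step 3: demand=3,sold=3 ship[2->3]=4 ship[1->2]=2 ship[0->1]=3 prod=4 -> inv=[12 7 4 8]
Step 4: demand=3,sold=3 ship[2->3]=4 ship[1->2]=2 ship[0->1]=3 prod=4 -> inv=[13 8 2 9]
Step 5: demand=3,sold=3 ship[2->3]=2 ship[1->2]=2 ship[0->1]=3 prod=4 -> inv=[14 9 2 8]
Step 6: demand=3,sold=3 ship[2->3]=2 ship[1->2]=2 ship[0->1]=3 prod=4 -> inv=[15 10 2 7]
Step 7: demand=3,sold=3 ship[2->3]=2 ship[1->2]=2 ship[0->1]=3 prod=4 -> inv=[16 11 2 6]
Step 8: demand=3,sold=3 ship[2->3]=2 ship[1->2]=2 ship[0->1]=3 prod=4 -> inv=[17 12 2 5]

17 12 2 5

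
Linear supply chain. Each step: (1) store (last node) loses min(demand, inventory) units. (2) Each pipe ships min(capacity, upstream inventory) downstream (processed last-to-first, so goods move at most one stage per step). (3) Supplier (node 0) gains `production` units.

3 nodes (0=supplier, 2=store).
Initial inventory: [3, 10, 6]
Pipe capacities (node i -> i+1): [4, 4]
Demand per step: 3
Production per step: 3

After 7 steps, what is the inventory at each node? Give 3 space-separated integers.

Step 1: demand=3,sold=3 ship[1->2]=4 ship[0->1]=3 prod=3 -> inv=[3 9 7]
Step 2: demand=3,sold=3 ship[1->2]=4 ship[0->1]=3 prod=3 -> inv=[3 8 8]
Step 3: demand=3,sold=3 ship[1->2]=4 ship[0->1]=3 prod=3 -> inv=[3 7 9]
Step 4: demand=3,sold=3 ship[1->2]=4 ship[0->1]=3 prod=3 -> inv=[3 6 10]
Step 5: demand=3,sold=3 ship[1->2]=4 ship[0->1]=3 prod=3 -> inv=[3 5 11]
Step 6: demand=3,sold=3 ship[1->2]=4 ship[0->1]=3 prod=3 -> inv=[3 4 12]
Step 7: demand=3,sold=3 ship[1->2]=4 ship[0->1]=3 prod=3 -> inv=[3 3 13]

3 3 13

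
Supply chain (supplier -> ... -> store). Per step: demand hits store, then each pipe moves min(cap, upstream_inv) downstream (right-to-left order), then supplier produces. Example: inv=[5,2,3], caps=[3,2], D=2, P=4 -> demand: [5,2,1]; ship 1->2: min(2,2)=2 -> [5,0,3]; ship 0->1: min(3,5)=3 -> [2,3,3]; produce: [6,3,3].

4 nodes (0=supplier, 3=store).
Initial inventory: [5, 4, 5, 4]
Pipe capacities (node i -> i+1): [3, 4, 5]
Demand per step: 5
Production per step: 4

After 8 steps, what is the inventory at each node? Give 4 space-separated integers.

Step 1: demand=5,sold=4 ship[2->3]=5 ship[1->2]=4 ship[0->1]=3 prod=4 -> inv=[6 3 4 5]
Step 2: demand=5,sold=5 ship[2->3]=4 ship[1->2]=3 ship[0->1]=3 prod=4 -> inv=[7 3 3 4]
Step 3: demand=5,sold=4 ship[2->3]=3 ship[1->2]=3 ship[0->1]=3 prod=4 -> inv=[8 3 3 3]
Step 4: demand=5,sold=3 ship[2->3]=3 ship[1->2]=3 ship[0->1]=3 prod=4 -> inv=[9 3 3 3]
Step 5: demand=5,sold=3 ship[2->3]=3 ship[1->2]=3 ship[0->1]=3 prod=4 -> inv=[10 3 3 3]
Step 6: demand=5,sold=3 ship[2->3]=3 ship[1->2]=3 ship[0->1]=3 prod=4 -> inv=[11 3 3 3]
Step 7: demand=5,sold=3 ship[2->3]=3 ship[1->2]=3 ship[0->1]=3 prod=4 -> inv=[12 3 3 3]
Step 8: demand=5,sold=3 ship[2->3]=3 ship[1->2]=3 ship[0->1]=3 prod=4 -> inv=[13 3 3 3]

13 3 3 3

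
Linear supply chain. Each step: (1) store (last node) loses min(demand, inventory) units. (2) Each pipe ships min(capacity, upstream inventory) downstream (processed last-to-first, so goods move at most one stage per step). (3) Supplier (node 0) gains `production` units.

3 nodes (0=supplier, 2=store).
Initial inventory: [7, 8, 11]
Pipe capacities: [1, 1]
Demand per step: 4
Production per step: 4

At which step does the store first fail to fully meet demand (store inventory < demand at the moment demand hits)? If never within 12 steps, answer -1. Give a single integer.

Step 1: demand=4,sold=4 ship[1->2]=1 ship[0->1]=1 prod=4 -> [10 8 8]
Step 2: demand=4,sold=4 ship[1->2]=1 ship[0->1]=1 prod=4 -> [13 8 5]
Step 3: demand=4,sold=4 ship[1->2]=1 ship[0->1]=1 prod=4 -> [16 8 2]
Step 4: demand=4,sold=2 ship[1->2]=1 ship[0->1]=1 prod=4 -> [19 8 1]
Step 5: demand=4,sold=1 ship[1->2]=1 ship[0->1]=1 prod=4 -> [22 8 1]
Step 6: demand=4,sold=1 ship[1->2]=1 ship[0->1]=1 prod=4 -> [25 8 1]
Step 7: demand=4,sold=1 ship[1->2]=1 ship[0->1]=1 prod=4 -> [28 8 1]
Step 8: demand=4,sold=1 ship[1->2]=1 ship[0->1]=1 prod=4 -> [31 8 1]
Step 9: demand=4,sold=1 ship[1->2]=1 ship[0->1]=1 prod=4 -> [34 8 1]
Step 10: demand=4,sold=1 ship[1->2]=1 ship[0->1]=1 prod=4 -> [37 8 1]
Step 11: demand=4,sold=1 ship[1->2]=1 ship[0->1]=1 prod=4 -> [40 8 1]
Step 12: demand=4,sold=1 ship[1->2]=1 ship[0->1]=1 prod=4 -> [43 8 1]
First stockout at step 4

4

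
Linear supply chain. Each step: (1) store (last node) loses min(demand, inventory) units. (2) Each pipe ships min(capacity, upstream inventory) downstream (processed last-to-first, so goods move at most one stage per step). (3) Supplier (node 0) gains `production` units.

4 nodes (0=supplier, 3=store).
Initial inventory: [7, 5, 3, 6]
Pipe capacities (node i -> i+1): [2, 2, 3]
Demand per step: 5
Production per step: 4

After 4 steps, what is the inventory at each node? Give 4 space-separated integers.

Step 1: demand=5,sold=5 ship[2->3]=3 ship[1->2]=2 ship[0->1]=2 prod=4 -> inv=[9 5 2 4]
Step 2: demand=5,sold=4 ship[2->3]=2 ship[1->2]=2 ship[0->1]=2 prod=4 -> inv=[11 5 2 2]
Step 3: demand=5,sold=2 ship[2->3]=2 ship[1->2]=2 ship[0->1]=2 prod=4 -> inv=[13 5 2 2]
Step 4: demand=5,sold=2 ship[2->3]=2 ship[1->2]=2 ship[0->1]=2 prod=4 -> inv=[15 5 2 2]

15 5 2 2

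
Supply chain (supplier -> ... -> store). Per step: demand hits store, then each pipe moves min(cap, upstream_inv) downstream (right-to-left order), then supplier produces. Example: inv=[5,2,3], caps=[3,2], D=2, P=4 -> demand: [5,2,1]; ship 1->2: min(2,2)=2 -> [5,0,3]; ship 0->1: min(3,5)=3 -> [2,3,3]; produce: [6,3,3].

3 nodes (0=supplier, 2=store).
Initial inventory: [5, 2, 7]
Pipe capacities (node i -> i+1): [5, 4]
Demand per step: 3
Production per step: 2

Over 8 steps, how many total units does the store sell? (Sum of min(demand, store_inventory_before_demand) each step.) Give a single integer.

Answer: 24

Derivation:
Step 1: sold=3 (running total=3) -> [2 5 6]
Step 2: sold=3 (running total=6) -> [2 3 7]
Step 3: sold=3 (running total=9) -> [2 2 7]
Step 4: sold=3 (running total=12) -> [2 2 6]
Step 5: sold=3 (running total=15) -> [2 2 5]
Step 6: sold=3 (running total=18) -> [2 2 4]
Step 7: sold=3 (running total=21) -> [2 2 3]
Step 8: sold=3 (running total=24) -> [2 2 2]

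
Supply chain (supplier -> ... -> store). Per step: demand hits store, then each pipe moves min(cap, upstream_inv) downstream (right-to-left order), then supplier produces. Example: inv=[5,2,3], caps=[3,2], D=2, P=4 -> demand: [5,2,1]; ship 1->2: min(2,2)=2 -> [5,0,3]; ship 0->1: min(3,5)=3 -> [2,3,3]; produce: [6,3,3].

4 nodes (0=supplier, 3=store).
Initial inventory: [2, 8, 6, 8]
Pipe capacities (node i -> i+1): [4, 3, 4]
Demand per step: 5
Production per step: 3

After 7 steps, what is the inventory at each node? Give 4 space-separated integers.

Step 1: demand=5,sold=5 ship[2->3]=4 ship[1->2]=3 ship[0->1]=2 prod=3 -> inv=[3 7 5 7]
Step 2: demand=5,sold=5 ship[2->3]=4 ship[1->2]=3 ship[0->1]=3 prod=3 -> inv=[3 7 4 6]
Step 3: demand=5,sold=5 ship[2->3]=4 ship[1->2]=3 ship[0->1]=3 prod=3 -> inv=[3 7 3 5]
Step 4: demand=5,sold=5 ship[2->3]=3 ship[1->2]=3 ship[0->1]=3 prod=3 -> inv=[3 7 3 3]
Step 5: demand=5,sold=3 ship[2->3]=3 ship[1->2]=3 ship[0->1]=3 prod=3 -> inv=[3 7 3 3]
Step 6: demand=5,sold=3 ship[2->3]=3 ship[1->2]=3 ship[0->1]=3 prod=3 -> inv=[3 7 3 3]
Step 7: demand=5,sold=3 ship[2->3]=3 ship[1->2]=3 ship[0->1]=3 prod=3 -> inv=[3 7 3 3]

3 7 3 3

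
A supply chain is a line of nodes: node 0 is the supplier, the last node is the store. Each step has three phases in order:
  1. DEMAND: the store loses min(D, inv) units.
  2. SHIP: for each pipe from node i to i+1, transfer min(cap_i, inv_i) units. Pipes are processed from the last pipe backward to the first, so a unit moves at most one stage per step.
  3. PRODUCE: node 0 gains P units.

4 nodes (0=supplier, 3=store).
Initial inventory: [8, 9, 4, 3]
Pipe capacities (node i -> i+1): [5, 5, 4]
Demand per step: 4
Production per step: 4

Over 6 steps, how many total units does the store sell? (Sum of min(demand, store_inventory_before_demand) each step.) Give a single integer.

Step 1: sold=3 (running total=3) -> [7 9 5 4]
Step 2: sold=4 (running total=7) -> [6 9 6 4]
Step 3: sold=4 (running total=11) -> [5 9 7 4]
Step 4: sold=4 (running total=15) -> [4 9 8 4]
Step 5: sold=4 (running total=19) -> [4 8 9 4]
Step 6: sold=4 (running total=23) -> [4 7 10 4]

Answer: 23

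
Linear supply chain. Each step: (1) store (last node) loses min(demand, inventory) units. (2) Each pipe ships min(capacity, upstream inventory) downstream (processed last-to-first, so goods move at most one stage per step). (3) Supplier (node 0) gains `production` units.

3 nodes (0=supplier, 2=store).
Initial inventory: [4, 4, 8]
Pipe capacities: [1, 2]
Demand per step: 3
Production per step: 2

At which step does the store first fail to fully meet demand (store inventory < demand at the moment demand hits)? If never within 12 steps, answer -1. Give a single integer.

Step 1: demand=3,sold=3 ship[1->2]=2 ship[0->1]=1 prod=2 -> [5 3 7]
Step 2: demand=3,sold=3 ship[1->2]=2 ship[0->1]=1 prod=2 -> [6 2 6]
Step 3: demand=3,sold=3 ship[1->2]=2 ship[0->1]=1 prod=2 -> [7 1 5]
Step 4: demand=3,sold=3 ship[1->2]=1 ship[0->1]=1 prod=2 -> [8 1 3]
Step 5: demand=3,sold=3 ship[1->2]=1 ship[0->1]=1 prod=2 -> [9 1 1]
Step 6: demand=3,sold=1 ship[1->2]=1 ship[0->1]=1 prod=2 -> [10 1 1]
Step 7: demand=3,sold=1 ship[1->2]=1 ship[0->1]=1 prod=2 -> [11 1 1]
Step 8: demand=3,sold=1 ship[1->2]=1 ship[0->1]=1 prod=2 -> [12 1 1]
Step 9: demand=3,sold=1 ship[1->2]=1 ship[0->1]=1 prod=2 -> [13 1 1]
Step 10: demand=3,sold=1 ship[1->2]=1 ship[0->1]=1 prod=2 -> [14 1 1]
Step 11: demand=3,sold=1 ship[1->2]=1 ship[0->1]=1 prod=2 -> [15 1 1]
Step 12: demand=3,sold=1 ship[1->2]=1 ship[0->1]=1 prod=2 -> [16 1 1]
First stockout at step 6

6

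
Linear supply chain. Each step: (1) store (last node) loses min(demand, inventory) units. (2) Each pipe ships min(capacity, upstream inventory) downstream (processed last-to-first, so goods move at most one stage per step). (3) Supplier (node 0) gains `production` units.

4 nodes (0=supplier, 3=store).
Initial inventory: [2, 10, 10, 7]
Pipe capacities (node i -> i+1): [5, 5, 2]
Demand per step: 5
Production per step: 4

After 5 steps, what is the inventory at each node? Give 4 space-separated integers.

Step 1: demand=5,sold=5 ship[2->3]=2 ship[1->2]=5 ship[0->1]=2 prod=4 -> inv=[4 7 13 4]
Step 2: demand=5,sold=4 ship[2->3]=2 ship[1->2]=5 ship[0->1]=4 prod=4 -> inv=[4 6 16 2]
Step 3: demand=5,sold=2 ship[2->3]=2 ship[1->2]=5 ship[0->1]=4 prod=4 -> inv=[4 5 19 2]
Step 4: demand=5,sold=2 ship[2->3]=2 ship[1->2]=5 ship[0->1]=4 prod=4 -> inv=[4 4 22 2]
Step 5: demand=5,sold=2 ship[2->3]=2 ship[1->2]=4 ship[0->1]=4 prod=4 -> inv=[4 4 24 2]

4 4 24 2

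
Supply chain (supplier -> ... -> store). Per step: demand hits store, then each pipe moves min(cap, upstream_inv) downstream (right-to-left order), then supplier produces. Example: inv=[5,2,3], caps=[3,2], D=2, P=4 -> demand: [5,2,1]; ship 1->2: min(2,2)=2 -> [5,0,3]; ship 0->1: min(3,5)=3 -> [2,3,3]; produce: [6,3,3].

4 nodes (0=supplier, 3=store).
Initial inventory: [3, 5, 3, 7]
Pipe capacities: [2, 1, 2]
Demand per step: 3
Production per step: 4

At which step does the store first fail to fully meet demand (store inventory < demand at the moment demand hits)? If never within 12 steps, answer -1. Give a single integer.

Step 1: demand=3,sold=3 ship[2->3]=2 ship[1->2]=1 ship[0->1]=2 prod=4 -> [5 6 2 6]
Step 2: demand=3,sold=3 ship[2->3]=2 ship[1->2]=1 ship[0->1]=2 prod=4 -> [7 7 1 5]
Step 3: demand=3,sold=3 ship[2->3]=1 ship[1->2]=1 ship[0->1]=2 prod=4 -> [9 8 1 3]
Step 4: demand=3,sold=3 ship[2->3]=1 ship[1->2]=1 ship[0->1]=2 prod=4 -> [11 9 1 1]
Step 5: demand=3,sold=1 ship[2->3]=1 ship[1->2]=1 ship[0->1]=2 prod=4 -> [13 10 1 1]
Step 6: demand=3,sold=1 ship[2->3]=1 ship[1->2]=1 ship[0->1]=2 prod=4 -> [15 11 1 1]
Step 7: demand=3,sold=1 ship[2->3]=1 ship[1->2]=1 ship[0->1]=2 prod=4 -> [17 12 1 1]
Step 8: demand=3,sold=1 ship[2->3]=1 ship[1->2]=1 ship[0->1]=2 prod=4 -> [19 13 1 1]
Step 9: demand=3,sold=1 ship[2->3]=1 ship[1->2]=1 ship[0->1]=2 prod=4 -> [21 14 1 1]
Step 10: demand=3,sold=1 ship[2->3]=1 ship[1->2]=1 ship[0->1]=2 prod=4 -> [23 15 1 1]
Step 11: demand=3,sold=1 ship[2->3]=1 ship[1->2]=1 ship[0->1]=2 prod=4 -> [25 16 1 1]
Step 12: demand=3,sold=1 ship[2->3]=1 ship[1->2]=1 ship[0->1]=2 prod=4 -> [27 17 1 1]
First stockout at step 5

5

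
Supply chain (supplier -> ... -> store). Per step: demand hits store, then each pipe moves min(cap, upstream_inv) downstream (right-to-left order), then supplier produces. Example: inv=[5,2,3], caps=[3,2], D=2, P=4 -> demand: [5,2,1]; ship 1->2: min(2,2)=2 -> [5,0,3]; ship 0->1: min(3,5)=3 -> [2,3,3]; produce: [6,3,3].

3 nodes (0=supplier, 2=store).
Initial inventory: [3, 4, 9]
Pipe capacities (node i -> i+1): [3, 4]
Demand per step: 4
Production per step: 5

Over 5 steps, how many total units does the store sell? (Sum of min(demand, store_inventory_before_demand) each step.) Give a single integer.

Answer: 20

Derivation:
Step 1: sold=4 (running total=4) -> [5 3 9]
Step 2: sold=4 (running total=8) -> [7 3 8]
Step 3: sold=4 (running total=12) -> [9 3 7]
Step 4: sold=4 (running total=16) -> [11 3 6]
Step 5: sold=4 (running total=20) -> [13 3 5]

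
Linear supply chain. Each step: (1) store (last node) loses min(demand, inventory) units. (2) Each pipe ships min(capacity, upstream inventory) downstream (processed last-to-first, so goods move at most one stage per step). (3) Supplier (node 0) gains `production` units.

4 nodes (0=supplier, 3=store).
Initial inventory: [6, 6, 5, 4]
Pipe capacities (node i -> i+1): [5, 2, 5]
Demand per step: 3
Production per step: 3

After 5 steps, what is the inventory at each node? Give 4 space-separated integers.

Step 1: demand=3,sold=3 ship[2->3]=5 ship[1->2]=2 ship[0->1]=5 prod=3 -> inv=[4 9 2 6]
Step 2: demand=3,sold=3 ship[2->3]=2 ship[1->2]=2 ship[0->1]=4 prod=3 -> inv=[3 11 2 5]
Step 3: demand=3,sold=3 ship[2->3]=2 ship[1->2]=2 ship[0->1]=3 prod=3 -> inv=[3 12 2 4]
Step 4: demand=3,sold=3 ship[2->3]=2 ship[1->2]=2 ship[0->1]=3 prod=3 -> inv=[3 13 2 3]
Step 5: demand=3,sold=3 ship[2->3]=2 ship[1->2]=2 ship[0->1]=3 prod=3 -> inv=[3 14 2 2]

3 14 2 2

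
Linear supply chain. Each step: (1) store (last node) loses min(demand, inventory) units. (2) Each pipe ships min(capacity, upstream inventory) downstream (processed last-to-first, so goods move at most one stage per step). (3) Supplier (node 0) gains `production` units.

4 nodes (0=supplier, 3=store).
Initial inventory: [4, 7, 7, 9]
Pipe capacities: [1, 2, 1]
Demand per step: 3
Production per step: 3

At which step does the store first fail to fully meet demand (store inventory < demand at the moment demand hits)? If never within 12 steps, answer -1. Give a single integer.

Step 1: demand=3,sold=3 ship[2->3]=1 ship[1->2]=2 ship[0->1]=1 prod=3 -> [6 6 8 7]
Step 2: demand=3,sold=3 ship[2->3]=1 ship[1->2]=2 ship[0->1]=1 prod=3 -> [8 5 9 5]
Step 3: demand=3,sold=3 ship[2->3]=1 ship[1->2]=2 ship[0->1]=1 prod=3 -> [10 4 10 3]
Step 4: demand=3,sold=3 ship[2->3]=1 ship[1->2]=2 ship[0->1]=1 prod=3 -> [12 3 11 1]
Step 5: demand=3,sold=1 ship[2->3]=1 ship[1->2]=2 ship[0->1]=1 prod=3 -> [14 2 12 1]
Step 6: demand=3,sold=1 ship[2->3]=1 ship[1->2]=2 ship[0->1]=1 prod=3 -> [16 1 13 1]
Step 7: demand=3,sold=1 ship[2->3]=1 ship[1->2]=1 ship[0->1]=1 prod=3 -> [18 1 13 1]
Step 8: demand=3,sold=1 ship[2->3]=1 ship[1->2]=1 ship[0->1]=1 prod=3 -> [20 1 13 1]
Step 9: demand=3,sold=1 ship[2->3]=1 ship[1->2]=1 ship[0->1]=1 prod=3 -> [22 1 13 1]
Step 10: demand=3,sold=1 ship[2->3]=1 ship[1->2]=1 ship[0->1]=1 prod=3 -> [24 1 13 1]
Step 11: demand=3,sold=1 ship[2->3]=1 ship[1->2]=1 ship[0->1]=1 prod=3 -> [26 1 13 1]
Step 12: demand=3,sold=1 ship[2->3]=1 ship[1->2]=1 ship[0->1]=1 prod=3 -> [28 1 13 1]
First stockout at step 5

5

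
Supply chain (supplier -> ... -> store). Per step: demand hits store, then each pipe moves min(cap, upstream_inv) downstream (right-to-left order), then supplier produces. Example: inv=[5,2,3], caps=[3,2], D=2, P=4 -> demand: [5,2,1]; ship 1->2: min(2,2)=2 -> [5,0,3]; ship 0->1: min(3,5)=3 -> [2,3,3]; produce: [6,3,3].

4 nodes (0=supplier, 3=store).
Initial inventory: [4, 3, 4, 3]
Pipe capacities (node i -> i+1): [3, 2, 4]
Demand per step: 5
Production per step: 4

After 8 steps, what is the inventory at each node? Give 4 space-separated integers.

Step 1: demand=5,sold=3 ship[2->3]=4 ship[1->2]=2 ship[0->1]=3 prod=4 -> inv=[5 4 2 4]
Step 2: demand=5,sold=4 ship[2->3]=2 ship[1->2]=2 ship[0->1]=3 prod=4 -> inv=[6 5 2 2]
Step 3: demand=5,sold=2 ship[2->3]=2 ship[1->2]=2 ship[0->1]=3 prod=4 -> inv=[7 6 2 2]
Step 4: demand=5,sold=2 ship[2->3]=2 ship[1->2]=2 ship[0->1]=3 prod=4 -> inv=[8 7 2 2]
Step 5: demand=5,sold=2 ship[2->3]=2 ship[1->2]=2 ship[0->1]=3 prod=4 -> inv=[9 8 2 2]
Step 6: demand=5,sold=2 ship[2->3]=2 ship[1->2]=2 ship[0->1]=3 prod=4 -> inv=[10 9 2 2]
Step 7: demand=5,sold=2 ship[2->3]=2 ship[1->2]=2 ship[0->1]=3 prod=4 -> inv=[11 10 2 2]
Step 8: demand=5,sold=2 ship[2->3]=2 ship[1->2]=2 ship[0->1]=3 prod=4 -> inv=[12 11 2 2]

12 11 2 2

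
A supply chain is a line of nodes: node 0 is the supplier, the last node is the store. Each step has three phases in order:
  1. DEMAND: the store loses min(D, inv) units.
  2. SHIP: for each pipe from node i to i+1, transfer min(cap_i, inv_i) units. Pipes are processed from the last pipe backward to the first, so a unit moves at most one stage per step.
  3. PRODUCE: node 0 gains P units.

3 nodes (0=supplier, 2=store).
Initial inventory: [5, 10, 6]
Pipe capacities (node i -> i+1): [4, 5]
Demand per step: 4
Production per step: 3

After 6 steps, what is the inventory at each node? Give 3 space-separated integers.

Step 1: demand=4,sold=4 ship[1->2]=5 ship[0->1]=4 prod=3 -> inv=[4 9 7]
Step 2: demand=4,sold=4 ship[1->2]=5 ship[0->1]=4 prod=3 -> inv=[3 8 8]
Step 3: demand=4,sold=4 ship[1->2]=5 ship[0->1]=3 prod=3 -> inv=[3 6 9]
Step 4: demand=4,sold=4 ship[1->2]=5 ship[0->1]=3 prod=3 -> inv=[3 4 10]
Step 5: demand=4,sold=4 ship[1->2]=4 ship[0->1]=3 prod=3 -> inv=[3 3 10]
Step 6: demand=4,sold=4 ship[1->2]=3 ship[0->1]=3 prod=3 -> inv=[3 3 9]

3 3 9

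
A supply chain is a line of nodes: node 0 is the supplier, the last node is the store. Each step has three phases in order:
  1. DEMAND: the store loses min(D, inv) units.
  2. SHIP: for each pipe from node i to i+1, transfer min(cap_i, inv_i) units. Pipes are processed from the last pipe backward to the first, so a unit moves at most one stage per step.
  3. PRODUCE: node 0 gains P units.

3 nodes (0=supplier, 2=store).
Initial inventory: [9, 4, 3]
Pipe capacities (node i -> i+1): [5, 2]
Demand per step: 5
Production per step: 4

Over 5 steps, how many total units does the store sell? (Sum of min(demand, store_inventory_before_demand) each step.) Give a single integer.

Step 1: sold=3 (running total=3) -> [8 7 2]
Step 2: sold=2 (running total=5) -> [7 10 2]
Step 3: sold=2 (running total=7) -> [6 13 2]
Step 4: sold=2 (running total=9) -> [5 16 2]
Step 5: sold=2 (running total=11) -> [4 19 2]

Answer: 11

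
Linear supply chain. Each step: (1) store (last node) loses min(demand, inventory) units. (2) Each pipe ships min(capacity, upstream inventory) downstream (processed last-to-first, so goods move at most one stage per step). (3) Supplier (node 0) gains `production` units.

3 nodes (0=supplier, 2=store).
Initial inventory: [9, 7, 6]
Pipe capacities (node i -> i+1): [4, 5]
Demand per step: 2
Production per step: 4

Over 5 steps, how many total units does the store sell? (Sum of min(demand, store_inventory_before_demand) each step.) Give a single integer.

Step 1: sold=2 (running total=2) -> [9 6 9]
Step 2: sold=2 (running total=4) -> [9 5 12]
Step 3: sold=2 (running total=6) -> [9 4 15]
Step 4: sold=2 (running total=8) -> [9 4 17]
Step 5: sold=2 (running total=10) -> [9 4 19]

Answer: 10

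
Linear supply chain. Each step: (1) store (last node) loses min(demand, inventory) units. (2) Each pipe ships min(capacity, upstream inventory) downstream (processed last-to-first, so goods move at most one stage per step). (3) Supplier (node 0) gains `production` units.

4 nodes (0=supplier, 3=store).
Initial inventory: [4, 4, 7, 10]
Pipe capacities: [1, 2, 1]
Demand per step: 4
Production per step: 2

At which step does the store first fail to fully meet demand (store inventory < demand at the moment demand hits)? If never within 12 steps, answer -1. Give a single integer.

Step 1: demand=4,sold=4 ship[2->3]=1 ship[1->2]=2 ship[0->1]=1 prod=2 -> [5 3 8 7]
Step 2: demand=4,sold=4 ship[2->3]=1 ship[1->2]=2 ship[0->1]=1 prod=2 -> [6 2 9 4]
Step 3: demand=4,sold=4 ship[2->3]=1 ship[1->2]=2 ship[0->1]=1 prod=2 -> [7 1 10 1]
Step 4: demand=4,sold=1 ship[2->3]=1 ship[1->2]=1 ship[0->1]=1 prod=2 -> [8 1 10 1]
Step 5: demand=4,sold=1 ship[2->3]=1 ship[1->2]=1 ship[0->1]=1 prod=2 -> [9 1 10 1]
Step 6: demand=4,sold=1 ship[2->3]=1 ship[1->2]=1 ship[0->1]=1 prod=2 -> [10 1 10 1]
Step 7: demand=4,sold=1 ship[2->3]=1 ship[1->2]=1 ship[0->1]=1 prod=2 -> [11 1 10 1]
Step 8: demand=4,sold=1 ship[2->3]=1 ship[1->2]=1 ship[0->1]=1 prod=2 -> [12 1 10 1]
Step 9: demand=4,sold=1 ship[2->3]=1 ship[1->2]=1 ship[0->1]=1 prod=2 -> [13 1 10 1]
Step 10: demand=4,sold=1 ship[2->3]=1 ship[1->2]=1 ship[0->1]=1 prod=2 -> [14 1 10 1]
Step 11: demand=4,sold=1 ship[2->3]=1 ship[1->2]=1 ship[0->1]=1 prod=2 -> [15 1 10 1]
Step 12: demand=4,sold=1 ship[2->3]=1 ship[1->2]=1 ship[0->1]=1 prod=2 -> [16 1 10 1]
First stockout at step 4

4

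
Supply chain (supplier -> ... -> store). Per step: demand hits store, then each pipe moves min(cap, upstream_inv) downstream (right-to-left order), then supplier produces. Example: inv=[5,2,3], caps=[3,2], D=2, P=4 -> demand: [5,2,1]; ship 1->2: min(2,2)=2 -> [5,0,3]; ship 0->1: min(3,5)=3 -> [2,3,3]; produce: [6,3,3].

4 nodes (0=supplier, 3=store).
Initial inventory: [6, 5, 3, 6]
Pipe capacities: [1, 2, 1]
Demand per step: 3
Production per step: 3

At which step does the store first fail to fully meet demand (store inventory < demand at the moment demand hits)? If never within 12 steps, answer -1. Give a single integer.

Step 1: demand=3,sold=3 ship[2->3]=1 ship[1->2]=2 ship[0->1]=1 prod=3 -> [8 4 4 4]
Step 2: demand=3,sold=3 ship[2->3]=1 ship[1->2]=2 ship[0->1]=1 prod=3 -> [10 3 5 2]
Step 3: demand=3,sold=2 ship[2->3]=1 ship[1->2]=2 ship[0->1]=1 prod=3 -> [12 2 6 1]
Step 4: demand=3,sold=1 ship[2->3]=1 ship[1->2]=2 ship[0->1]=1 prod=3 -> [14 1 7 1]
Step 5: demand=3,sold=1 ship[2->3]=1 ship[1->2]=1 ship[0->1]=1 prod=3 -> [16 1 7 1]
Step 6: demand=3,sold=1 ship[2->3]=1 ship[1->2]=1 ship[0->1]=1 prod=3 -> [18 1 7 1]
Step 7: demand=3,sold=1 ship[2->3]=1 ship[1->2]=1 ship[0->1]=1 prod=3 -> [20 1 7 1]
Step 8: demand=3,sold=1 ship[2->3]=1 ship[1->2]=1 ship[0->1]=1 prod=3 -> [22 1 7 1]
Step 9: demand=3,sold=1 ship[2->3]=1 ship[1->2]=1 ship[0->1]=1 prod=3 -> [24 1 7 1]
Step 10: demand=3,sold=1 ship[2->3]=1 ship[1->2]=1 ship[0->1]=1 prod=3 -> [26 1 7 1]
Step 11: demand=3,sold=1 ship[2->3]=1 ship[1->2]=1 ship[0->1]=1 prod=3 -> [28 1 7 1]
Step 12: demand=3,sold=1 ship[2->3]=1 ship[1->2]=1 ship[0->1]=1 prod=3 -> [30 1 7 1]
First stockout at step 3

3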